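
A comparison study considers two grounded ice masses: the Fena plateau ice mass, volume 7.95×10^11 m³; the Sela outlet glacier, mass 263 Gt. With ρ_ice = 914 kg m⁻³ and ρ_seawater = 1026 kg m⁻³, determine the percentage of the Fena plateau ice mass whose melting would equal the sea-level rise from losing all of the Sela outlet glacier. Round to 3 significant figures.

≈ 36.2 %

Equal sea-level rise means equal mass of meltwater, i.e. equal mass of ice lost.
Ice mass of Sela: 2.630×10^14 kg; ice mass of Fena: 7.266×10^14 kg.
Fraction required = 2.630×10^14 / 7.266×10^14 = 0.362 → 36.2 %.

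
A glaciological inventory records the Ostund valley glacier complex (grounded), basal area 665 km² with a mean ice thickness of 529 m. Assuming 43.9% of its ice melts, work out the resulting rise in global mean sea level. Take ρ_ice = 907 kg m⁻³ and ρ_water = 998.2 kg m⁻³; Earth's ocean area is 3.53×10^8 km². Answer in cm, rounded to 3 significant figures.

Ostund: ice volume = 665 km² × 529 m = 351.8 km³; 0.439 × 351.8 × (907/998.2) = 140.3 km³ of water.
Spread over 3.53×10^14 m² of ocean, Δh = 1.403×10^11 / 3.53×10^14 = 3.98×10^-4 m = 0.0398 cm.

≈ 0.0398 cm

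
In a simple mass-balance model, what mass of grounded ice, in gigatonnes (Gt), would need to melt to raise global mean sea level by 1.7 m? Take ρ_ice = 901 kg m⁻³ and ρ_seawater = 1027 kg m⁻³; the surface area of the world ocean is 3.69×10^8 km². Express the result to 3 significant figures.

≈ 6.44×10^5 Gt

Required water volume = Δh × A = 1.7 m × 3.69×10^14 m² = 6.273×10^14 m³.
ρ_w = 1027 kg m⁻³, so the mass of water = 6.273×10^14 m³ × 1027 kg m⁻³ = 6.442×10^17 kg = 6.44×10^5 Gt (and the same mass of ice, by conservation).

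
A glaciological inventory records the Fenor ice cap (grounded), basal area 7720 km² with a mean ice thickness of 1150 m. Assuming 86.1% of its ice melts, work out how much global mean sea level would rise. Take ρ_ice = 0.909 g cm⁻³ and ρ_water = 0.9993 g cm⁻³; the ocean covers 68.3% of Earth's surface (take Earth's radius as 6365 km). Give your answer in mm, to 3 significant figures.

Fenor: ice volume = 7720 km² × 1150 m = 8878 km³; 0.861 × 8878 × (909/999.3) = 6953 km³ of water.
Spread over 3.48×10^14 m² of ocean, Δh = 6.953×10^12 / 3.48×10^14 = 0.0200 m = 20.0 mm.

≈ 20.0 mm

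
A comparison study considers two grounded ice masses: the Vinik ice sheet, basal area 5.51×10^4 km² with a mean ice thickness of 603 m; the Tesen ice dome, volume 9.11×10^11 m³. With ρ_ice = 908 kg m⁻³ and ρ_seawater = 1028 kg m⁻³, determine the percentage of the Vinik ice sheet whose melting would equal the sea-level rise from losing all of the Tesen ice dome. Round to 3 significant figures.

Equal sea-level rise means equal mass of meltwater, i.e. equal mass of ice lost.
Ice mass of Tesen: 8.272×10^14 kg; ice mass of Vinik: 3.017×10^16 kg.
Fraction required = 8.272×10^14 / 3.017×10^16 = 0.0274 → 2.74 %.

≈ 2.74 %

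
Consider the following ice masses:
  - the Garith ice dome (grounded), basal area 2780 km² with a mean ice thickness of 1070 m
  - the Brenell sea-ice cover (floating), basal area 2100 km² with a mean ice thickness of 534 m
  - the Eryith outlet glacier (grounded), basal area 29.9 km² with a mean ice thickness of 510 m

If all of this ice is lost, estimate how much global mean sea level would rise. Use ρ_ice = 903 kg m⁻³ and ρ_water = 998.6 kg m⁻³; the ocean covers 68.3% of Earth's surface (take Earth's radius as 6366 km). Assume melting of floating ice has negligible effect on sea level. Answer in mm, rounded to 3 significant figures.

≈ 7.77 mm

Garith: ice volume = 2780 km² × 1070 m = 2975 km³; 2975 × (903/998.6) = 2690 km³ of water.
The Brenell sea-ice cover is floating and already displaces its own weight of water, so its melt adds essentially nothing to sea level.
Eryith: ice volume = 29.9 km² × 510 m = 15.25 km³; 15.25 × (903/998.6) = 13.79 km³ of water.
Total added water ≈ 2.704×10^12 m³ over 3.48×10^14 m² → Δh = 7.77×10^-3 m = 7.77 mm.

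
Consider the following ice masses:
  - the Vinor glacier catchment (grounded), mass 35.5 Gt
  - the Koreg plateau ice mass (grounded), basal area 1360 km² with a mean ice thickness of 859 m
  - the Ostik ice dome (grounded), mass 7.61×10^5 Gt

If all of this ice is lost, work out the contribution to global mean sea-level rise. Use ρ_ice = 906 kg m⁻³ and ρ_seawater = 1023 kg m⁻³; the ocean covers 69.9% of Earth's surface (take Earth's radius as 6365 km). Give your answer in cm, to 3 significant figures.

≈ 209 cm

Vinor: 35.5 Gt = 3.550×10^13 kg; dividing by ρ_w = 1023 kg m⁻³ gives 3.470×10^10 m³ of water.
Koreg: ice volume = 1360 km² × 859 m = 1168 km³; 1168 × (906/1023) = 1035 km³ of water.
Ostik: 7.61×10^5 Gt = 7.610×10^17 kg; dividing by ρ_w = 1023 kg m⁻³ gives 7.439×10^14 m³ of water.
Total added water ≈ 7.450×10^14 m³ over 3.56×10^14 m² → Δh = 2.09 m = 209 cm.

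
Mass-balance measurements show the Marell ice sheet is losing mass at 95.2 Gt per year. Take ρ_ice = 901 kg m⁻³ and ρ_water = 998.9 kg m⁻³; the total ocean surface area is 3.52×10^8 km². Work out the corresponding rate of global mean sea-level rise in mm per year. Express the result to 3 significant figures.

≈ 0.271 mm/yr

ρ_w = 998.9 kg m⁻³. Annual water volume added = 95.2 Gt / ρ_w = 9.520×10^13 kg / 998.9 kg m⁻³ = 9.530×10^10 m³.
Δh per year = 9.530×10^10 / 3.52×10^14 = 2.71×10^-4 m = 0.271 mm.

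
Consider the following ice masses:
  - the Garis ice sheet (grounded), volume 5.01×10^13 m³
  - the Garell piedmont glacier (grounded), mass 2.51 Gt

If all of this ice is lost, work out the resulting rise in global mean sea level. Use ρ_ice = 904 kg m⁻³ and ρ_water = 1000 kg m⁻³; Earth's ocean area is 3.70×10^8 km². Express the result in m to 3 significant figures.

Garis: 5.01×10^13 m³ × (904/1000) = 4.529×10^13 m³ of water.
Garell: 2.51 Gt = 2.510×10^12 kg; dividing by ρ_w = 1000 kg m⁻³ gives 2.510×10^9 m³ of water.
Total added water ≈ 4.529×10^13 m³ over 3.70×10^14 m² → Δh = 0.122 m.

≈ 0.122 m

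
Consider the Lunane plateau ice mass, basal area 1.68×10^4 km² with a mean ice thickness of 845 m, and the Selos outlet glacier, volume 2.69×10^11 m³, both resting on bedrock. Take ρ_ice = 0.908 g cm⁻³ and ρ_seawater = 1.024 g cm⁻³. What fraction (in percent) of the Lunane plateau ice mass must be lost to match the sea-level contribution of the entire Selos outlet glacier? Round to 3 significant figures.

Equal sea-level rise means equal mass of meltwater, i.e. equal mass of ice lost.
Ice mass of Selos: 2.443×10^14 kg; ice mass of Lunane: 1.289×10^16 kg.
Fraction required = 2.443×10^14 / 1.289×10^16 = 0.0189 → 1.89 %.

≈ 1.89 %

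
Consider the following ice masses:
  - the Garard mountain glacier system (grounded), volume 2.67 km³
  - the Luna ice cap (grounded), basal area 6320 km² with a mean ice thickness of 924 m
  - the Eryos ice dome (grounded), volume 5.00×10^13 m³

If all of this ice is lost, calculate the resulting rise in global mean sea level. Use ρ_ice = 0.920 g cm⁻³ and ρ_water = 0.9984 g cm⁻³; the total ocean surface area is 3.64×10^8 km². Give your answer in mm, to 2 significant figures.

Garard: 2.67 km³ × (920/998.4) = 2.460 km³ of water.
Luna: ice volume = 6320 km² × 924 m = 5840 km³; 5840 × (920/998.4) = 5381 km³ of water.
Eryos: 5.00×10^13 m³ × (920/998.4) = 4.607×10^13 m³ of water.
Total added water ≈ 5.146×10^13 m³ over 3.64×10^14 m² → Δh = 0.141 m = 140 mm.

≈ 140 mm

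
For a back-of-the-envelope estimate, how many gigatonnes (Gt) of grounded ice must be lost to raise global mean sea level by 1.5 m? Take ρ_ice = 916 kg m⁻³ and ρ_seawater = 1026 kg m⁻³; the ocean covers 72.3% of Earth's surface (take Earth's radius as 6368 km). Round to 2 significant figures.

≈ 5.7×10^5 Gt

Required water volume = Δh × A = 1.5 m × 3.68×10^14 m² = 5.526×10^14 m³.
ρ_w = 1026 kg m⁻³, so the mass of water = 5.526×10^14 m³ × 1026 kg m⁻³ = 5.670×10^17 kg = 5.7×10^5 Gt (and the same mass of ice, by conservation).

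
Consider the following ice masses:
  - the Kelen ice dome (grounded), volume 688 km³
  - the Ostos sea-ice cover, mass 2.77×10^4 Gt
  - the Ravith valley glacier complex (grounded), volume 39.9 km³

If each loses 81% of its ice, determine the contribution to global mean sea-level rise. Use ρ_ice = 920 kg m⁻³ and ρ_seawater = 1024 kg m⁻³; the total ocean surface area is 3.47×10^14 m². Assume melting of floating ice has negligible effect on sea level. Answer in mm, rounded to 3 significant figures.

≈ 1.53 mm

Kelen: 0.81 × 688 km³ × (920/1024) = 500.7 km³ of water.
The Ostos sea-ice cover is floating and already displaces its own weight of water, so its melt adds essentially nothing to sea level.
Ravith: 0.81 × 39.9 km³ × (920/1024) = 29.04 km³ of water.
Total added water ≈ 5.297×10^11 m³ over 3.47×10^14 m² → Δh = 1.53×10^-3 m = 1.53 mm.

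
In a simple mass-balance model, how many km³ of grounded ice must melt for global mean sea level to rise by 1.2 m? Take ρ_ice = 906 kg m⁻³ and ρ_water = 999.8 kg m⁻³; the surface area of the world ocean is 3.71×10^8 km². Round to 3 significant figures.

Required water volume = Δh × A = 1.2 m × 3.71×10^14 m² = 4.452×10^14 m³ = 4.452×10^5 km³.
Ice volume = water volume × ρ_w/ρ_ice = 4.452×10^5 × 999.8/906 = 4.91×10^5 km³.

≈ 4.91×10^5 km³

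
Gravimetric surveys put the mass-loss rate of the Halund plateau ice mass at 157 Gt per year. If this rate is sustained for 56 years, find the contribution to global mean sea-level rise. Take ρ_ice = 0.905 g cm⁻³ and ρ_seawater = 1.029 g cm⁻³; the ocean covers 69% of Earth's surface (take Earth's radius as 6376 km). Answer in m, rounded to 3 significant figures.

Total mass lost = 157 Gt/yr × 56 yr = 8792 Gt = 8.792×10^15 kg.
ρ_w = 1.029 g cm⁻³ = 1029 kg m⁻³, so water volume = 8.792×10^15 / 1029 = 8.544×10^12 m³.
Δh = 8.544×10^12 / 3.52×10^14 = 0.0242 m.

≈ 0.0242 m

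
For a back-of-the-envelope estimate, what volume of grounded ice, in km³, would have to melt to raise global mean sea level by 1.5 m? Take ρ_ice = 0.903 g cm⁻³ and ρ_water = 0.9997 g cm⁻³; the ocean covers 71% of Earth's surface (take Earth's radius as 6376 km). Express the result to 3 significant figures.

Required water volume = Δh × A = 1.5 m × 3.63×10^14 m² = 5.441×10^14 m³ = 5.441×10^5 km³.
Ice volume = water volume × ρ_w/ρ_ice = 5.441×10^5 × 999.7/903 = 6.02×10^5 km³.

≈ 6.02×10^5 km³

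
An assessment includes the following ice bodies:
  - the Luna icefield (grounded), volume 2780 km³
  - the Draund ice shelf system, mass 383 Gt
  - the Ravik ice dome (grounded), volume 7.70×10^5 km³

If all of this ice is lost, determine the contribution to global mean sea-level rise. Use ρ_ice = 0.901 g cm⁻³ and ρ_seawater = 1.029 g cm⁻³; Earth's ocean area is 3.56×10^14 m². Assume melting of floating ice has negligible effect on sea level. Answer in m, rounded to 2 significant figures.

≈ 1.9 m

Luna: 2780 km³ × (901/1029) = 2434 km³ of water.
The Draund ice shelf system is floating and already displaces its own weight of water, so its melt adds essentially nothing to sea level.
Ravik: 7.70×10^5 km³ × (901/1029) = 6.742×10^5 km³ of water.
Total added water ≈ 6.767×10^14 m³ over 3.56×10^14 m² → Δh = 1.90 m.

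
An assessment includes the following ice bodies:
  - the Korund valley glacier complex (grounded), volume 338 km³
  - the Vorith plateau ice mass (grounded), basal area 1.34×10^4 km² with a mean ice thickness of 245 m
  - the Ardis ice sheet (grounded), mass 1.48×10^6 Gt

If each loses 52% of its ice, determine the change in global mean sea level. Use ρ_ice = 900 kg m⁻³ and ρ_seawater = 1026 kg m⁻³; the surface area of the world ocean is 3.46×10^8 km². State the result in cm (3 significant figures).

≈ 217 cm

Korund: 0.52 × 338 km³ × (900/1026) = 154.2 km³ of water.
Vorith: ice volume = 1.34×10^4 km² × 245 m = 3283 km³; 0.52 × 3283 × (900/1026) = 1498 km³ of water.
Ardis: 0.52 × 1.48×10^6 Gt = 7.696×10^17 kg; dividing by ρ_w = 1026 kg m⁻³ gives 7.501×10^14 m³ of water.
Total added water ≈ 7.517×10^14 m³ over 3.46×10^14 m² → Δh = 2.17 m = 217 cm.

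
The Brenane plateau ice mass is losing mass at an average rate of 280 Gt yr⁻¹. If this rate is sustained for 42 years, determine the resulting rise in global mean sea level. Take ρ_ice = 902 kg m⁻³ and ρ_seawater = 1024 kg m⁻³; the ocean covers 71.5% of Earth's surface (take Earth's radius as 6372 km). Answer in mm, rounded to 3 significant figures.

Total mass lost = 280 Gt/yr × 42 yr = 1.176×10^4 Gt = 1.176×10^16 kg.
ρ_w = 1024 kg m⁻³, so water volume = 1.176×10^16 / 1024 = 1.148×10^13 m³.
Δh = 1.148×10^13 / 3.65×10^14 = 0.0315 m = 31.5 mm.

≈ 31.5 mm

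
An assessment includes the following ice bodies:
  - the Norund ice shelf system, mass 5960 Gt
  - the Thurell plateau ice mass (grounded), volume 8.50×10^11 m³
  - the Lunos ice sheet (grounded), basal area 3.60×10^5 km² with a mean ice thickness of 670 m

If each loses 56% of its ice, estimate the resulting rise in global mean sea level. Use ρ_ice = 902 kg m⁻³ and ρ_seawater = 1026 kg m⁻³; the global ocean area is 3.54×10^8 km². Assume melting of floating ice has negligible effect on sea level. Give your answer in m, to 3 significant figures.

≈ 0.337 m

The Norund ice shelf system is floating and already displaces its own weight of water, so its melt adds essentially nothing to sea level.
Thurell: 0.56 × 8.50×10^11 m³ × (902/1026) = 4.185×10^11 m³ of water.
Lunos: ice volume = 3.60×10^5 km² × 670 m = 2.412×10^5 km³; 0.56 × 2.412×10^5 × (902/1026) = 1.187×10^5 km³ of water.
Total added water ≈ 1.192×10^14 m³ over 3.54×10^14 m² → Δh = 0.337 m.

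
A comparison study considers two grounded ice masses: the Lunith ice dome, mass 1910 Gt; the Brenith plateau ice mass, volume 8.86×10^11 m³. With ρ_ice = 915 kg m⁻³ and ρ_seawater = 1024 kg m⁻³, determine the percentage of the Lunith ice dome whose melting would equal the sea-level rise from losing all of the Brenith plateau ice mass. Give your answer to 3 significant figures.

≈ 42.4 %

Equal sea-level rise means equal mass of meltwater, i.e. equal mass of ice lost.
Ice mass of Brenith: 8.107×10^14 kg; ice mass of Lunith: 1.910×10^15 kg.
Fraction required = 8.107×10^14 / 1.910×10^15 = 0.424 → 42.4 %.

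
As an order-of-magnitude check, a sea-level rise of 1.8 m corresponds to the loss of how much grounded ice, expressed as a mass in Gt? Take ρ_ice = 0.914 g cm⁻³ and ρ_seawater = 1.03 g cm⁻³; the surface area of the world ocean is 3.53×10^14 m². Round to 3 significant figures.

≈ 6.54×10^5 Gt

Required water volume = Δh × A = 1.8 m × 3.53×10^14 m² = 6.354×10^14 m³.
ρ_w = 1.03 g cm⁻³ = 1030 kg m⁻³, so the mass of water = 6.354×10^14 m³ × 1030 kg m⁻³ = 6.545×10^17 kg = 6.54×10^5 Gt (and the same mass of ice, by conservation).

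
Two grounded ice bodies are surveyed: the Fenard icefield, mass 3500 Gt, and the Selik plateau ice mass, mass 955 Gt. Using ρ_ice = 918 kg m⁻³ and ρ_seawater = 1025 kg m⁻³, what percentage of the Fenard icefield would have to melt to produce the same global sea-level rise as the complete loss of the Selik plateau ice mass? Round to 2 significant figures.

Equal sea-level rise means equal mass of meltwater, i.e. equal mass of ice lost.
Ice mass of Selik: 9.550×10^14 kg; ice mass of Fenard: 3.500×10^15 kg.
Fraction required = 9.550×10^14 / 3.500×10^15 = 0.273 → 27 %.

≈ 27 %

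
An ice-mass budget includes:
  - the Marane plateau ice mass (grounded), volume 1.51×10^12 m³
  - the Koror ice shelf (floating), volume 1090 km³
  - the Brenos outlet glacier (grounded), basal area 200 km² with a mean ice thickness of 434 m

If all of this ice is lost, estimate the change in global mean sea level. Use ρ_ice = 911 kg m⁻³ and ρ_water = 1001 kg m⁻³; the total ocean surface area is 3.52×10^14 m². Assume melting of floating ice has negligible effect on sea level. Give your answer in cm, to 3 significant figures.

Marane: 1.51×10^12 m³ × (911/1001) = 1.374×10^12 m³ of water.
The Koror ice shelf is floating and already displaces its own weight of water, so its melt adds essentially nothing to sea level.
Brenos: ice volume = 200 km² × 434 m = 86.80 km³; 86.80 × (911/1001) = 79.00 km³ of water.
Total added water ≈ 1.453×10^12 m³ over 3.52×10^14 m² → Δh = 4.13×10^-3 m = 0.413 cm.

≈ 0.413 cm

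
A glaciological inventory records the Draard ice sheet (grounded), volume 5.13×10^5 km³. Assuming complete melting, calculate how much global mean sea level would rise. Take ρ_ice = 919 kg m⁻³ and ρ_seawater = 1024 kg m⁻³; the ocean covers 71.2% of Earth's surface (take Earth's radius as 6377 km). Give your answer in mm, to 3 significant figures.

≈ 1270 mm

Draard: 5.13×10^5 km³ × (919/1024) = 4.604×10^5 km³ of water.
Spread over 3.64×10^14 m² of ocean, Δh = 4.604×10^14 / 3.64×10^14 = 1.27 m = 1270 mm.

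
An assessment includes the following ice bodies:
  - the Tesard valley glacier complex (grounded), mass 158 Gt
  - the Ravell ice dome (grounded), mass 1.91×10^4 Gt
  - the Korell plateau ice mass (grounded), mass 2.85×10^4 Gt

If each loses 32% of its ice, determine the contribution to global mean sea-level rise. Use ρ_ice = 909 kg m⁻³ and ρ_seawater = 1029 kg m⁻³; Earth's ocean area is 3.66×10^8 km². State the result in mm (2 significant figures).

Tesard: 0.32 × 158 Gt = 5.056×10^13 kg; dividing by ρ_w = 1029 kg m⁻³ gives 4.914×10^10 m³ of water.
Ravell: 0.32 × 1.91×10^4 Gt = 6.112×10^15 kg; dividing by ρ_w = 1029 kg m⁻³ gives 5.940×10^12 m³ of water.
Korell: 0.32 × 2.85×10^4 Gt = 9.120×10^15 kg; dividing by ρ_w = 1029 kg m⁻³ gives 8.863×10^12 m³ of water.
Total added water ≈ 1.485×10^13 m³ over 3.66×10^14 m² → Δh = 0.0406 m = 41 mm.

≈ 41 mm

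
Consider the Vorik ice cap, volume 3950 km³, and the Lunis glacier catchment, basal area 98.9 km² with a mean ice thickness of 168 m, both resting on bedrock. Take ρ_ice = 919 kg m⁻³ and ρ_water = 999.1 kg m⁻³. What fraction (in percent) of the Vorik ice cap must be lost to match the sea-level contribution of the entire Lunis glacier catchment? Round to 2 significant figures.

Equal sea-level rise means equal mass of meltwater, i.e. equal mass of ice lost.
Ice mass of Lunis: 1.527×10^13 kg; ice mass of Vorik: 3.630×10^15 kg.
Fraction required = 1.527×10^13 / 3.630×10^15 = 4.21×10^-3 → 0.42 %.

≈ 0.42 %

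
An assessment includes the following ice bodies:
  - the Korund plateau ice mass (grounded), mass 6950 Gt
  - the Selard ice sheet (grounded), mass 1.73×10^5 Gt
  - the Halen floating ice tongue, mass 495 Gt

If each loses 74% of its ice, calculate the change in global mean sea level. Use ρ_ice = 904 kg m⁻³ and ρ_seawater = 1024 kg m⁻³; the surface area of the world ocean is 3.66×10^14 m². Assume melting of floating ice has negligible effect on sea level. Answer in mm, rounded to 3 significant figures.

≈ 355 mm

Korund: 0.74 × 6950 Gt = 5.143×10^15 kg; dividing by ρ_w = 1024 kg m⁻³ gives 5.022×10^12 m³ of water.
Selard: 0.74 × 1.73×10^5 Gt = 1.280×10^17 kg; dividing by ρ_w = 1024 kg m⁻³ gives 1.250×10^14 m³ of water.
The Halen floating ice tongue is floating and already displaces its own weight of water, so its melt adds essentially nothing to sea level.
Total added water ≈ 1.300×10^14 m³ over 3.66×10^14 m² → Δh = 0.355 m = 355 mm.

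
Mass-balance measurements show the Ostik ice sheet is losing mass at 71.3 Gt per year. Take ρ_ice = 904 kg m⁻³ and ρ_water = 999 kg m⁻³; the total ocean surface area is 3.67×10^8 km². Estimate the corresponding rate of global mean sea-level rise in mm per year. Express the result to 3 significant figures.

ρ_w = 999 kg m⁻³. Annual water volume added = 71.3 Gt / ρ_w = 7.130×10^13 kg / 999 kg m⁻³ = 7.137×10^10 m³.
Δh per year = 7.137×10^10 / 3.67×10^14 = 1.94×10^-4 m = 0.194 mm.

≈ 0.194 mm/yr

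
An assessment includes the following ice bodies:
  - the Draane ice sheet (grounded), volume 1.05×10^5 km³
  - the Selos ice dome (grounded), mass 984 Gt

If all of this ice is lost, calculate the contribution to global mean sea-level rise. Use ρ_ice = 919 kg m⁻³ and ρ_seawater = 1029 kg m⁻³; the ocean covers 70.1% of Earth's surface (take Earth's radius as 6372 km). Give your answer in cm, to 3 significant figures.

Draane: 1.05×10^5 km³ × (919/1029) = 9.378×10^4 km³ of water.
Selos: 984 Gt = 9.840×10^14 kg; dividing by ρ_w = 1029 kg m⁻³ gives 9.563×10^11 m³ of water.
Total added water ≈ 9.473×10^13 m³ over 3.58×10^14 m² → Δh = 0.265 m = 26.5 cm.

≈ 26.5 cm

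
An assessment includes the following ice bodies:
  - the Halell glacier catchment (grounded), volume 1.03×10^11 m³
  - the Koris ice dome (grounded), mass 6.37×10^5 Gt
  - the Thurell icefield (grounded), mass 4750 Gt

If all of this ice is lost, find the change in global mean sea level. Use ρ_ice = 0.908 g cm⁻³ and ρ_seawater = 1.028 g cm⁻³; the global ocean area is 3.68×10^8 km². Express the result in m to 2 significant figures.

≈ 1.7 m

Halell: 1.03×10^11 m³ × (908/1028) = 9.098×10^10 m³ of water.
Koris: 6.37×10^5 Gt = 6.370×10^17 kg; dividing by ρ_w = 1.028 g cm⁻³ = 1028 kg m⁻³ gives 6.196×10^14 m³ of water.
Thurell: 4750 Gt = 4.750×10^15 kg; dividing by ρ_w = 1028 kg m⁻³ gives 4.621×10^12 m³ of water.
Total added water ≈ 6.244×10^14 m³ over 3.68×10^14 m² → Δh = 1.70 m.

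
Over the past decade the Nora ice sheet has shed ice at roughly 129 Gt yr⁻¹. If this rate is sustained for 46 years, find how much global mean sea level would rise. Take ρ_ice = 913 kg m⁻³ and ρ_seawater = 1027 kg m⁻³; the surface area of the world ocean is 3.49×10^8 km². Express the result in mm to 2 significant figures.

Total mass lost = 129 Gt/yr × 46 yr = 5934 Gt = 5.934×10^15 kg.
ρ_w = 1027 kg m⁻³, so water volume = 5.934×10^15 / 1027 = 5.778×10^12 m³.
Δh = 5.778×10^12 / 3.49×10^14 = 0.0166 m = 17 mm.

≈ 17 mm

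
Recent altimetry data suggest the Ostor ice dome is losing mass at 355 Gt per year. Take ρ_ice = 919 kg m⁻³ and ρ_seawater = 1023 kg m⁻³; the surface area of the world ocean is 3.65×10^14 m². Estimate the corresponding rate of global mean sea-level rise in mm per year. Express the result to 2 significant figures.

≈ 0.95 mm/yr

ρ_w = 1023 kg m⁻³. Annual water volume added = 355 Gt / ρ_w = 3.550×10^14 kg / 1023 kg m⁻³ = 3.470×10^11 m³.
Δh per year = 3.470×10^11 / 3.65×10^14 = 9.51×10^-4 m = 0.95 mm.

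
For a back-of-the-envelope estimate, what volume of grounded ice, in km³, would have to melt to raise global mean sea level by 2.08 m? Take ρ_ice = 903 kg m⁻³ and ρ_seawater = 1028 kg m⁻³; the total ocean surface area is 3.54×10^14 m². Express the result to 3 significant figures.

Required water volume = Δh × A = 2.08 m × 3.54×10^14 m² = 7.363×10^14 m³ = 7.363×10^5 km³.
Ice volume = water volume × ρ_w/ρ_ice = 7.363×10^5 × 1028/903 = 8.38×10^5 km³.

≈ 8.38×10^5 km³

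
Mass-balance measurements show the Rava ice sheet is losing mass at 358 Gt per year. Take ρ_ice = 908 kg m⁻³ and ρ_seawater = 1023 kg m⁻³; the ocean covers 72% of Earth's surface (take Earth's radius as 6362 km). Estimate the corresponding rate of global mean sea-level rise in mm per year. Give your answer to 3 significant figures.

ρ_w = 1023 kg m⁻³. Annual water volume added = 358 Gt / ρ_w = 3.580×10^14 kg / 1023 kg m⁻³ = 3.500×10^11 m³.
Δh per year = 3.500×10^11 / 3.66×10^14 = 9.56×10^-4 m = 0.956 mm.

≈ 0.956 mm/yr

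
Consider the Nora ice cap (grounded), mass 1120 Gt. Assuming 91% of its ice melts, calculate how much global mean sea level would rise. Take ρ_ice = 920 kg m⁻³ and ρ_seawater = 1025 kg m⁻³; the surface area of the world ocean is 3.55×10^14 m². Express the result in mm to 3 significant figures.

≈ 2.80 mm

Nora: 0.91 × 1120 Gt = 1.019×10^15 kg; dividing by ρ_w = 1025 kg m⁻³ gives 9.943×10^11 m³ of water.
Spread over 3.55×10^14 m² of ocean, Δh = 9.943×10^11 / 3.55×10^14 = 2.80×10^-3 m = 2.80 mm.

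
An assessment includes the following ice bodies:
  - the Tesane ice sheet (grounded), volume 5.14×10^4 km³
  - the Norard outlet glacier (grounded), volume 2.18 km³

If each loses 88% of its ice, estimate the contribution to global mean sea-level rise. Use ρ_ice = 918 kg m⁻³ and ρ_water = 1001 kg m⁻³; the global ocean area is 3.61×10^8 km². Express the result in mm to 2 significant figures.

≈ 110 mm

Tesane: 0.88 × 5.14×10^4 km³ × (918/1001) = 4.148×10^4 km³ of water.
Norard: 0.88 × 2.18 km³ × (918/1001) = 1.759 km³ of water.
Total added water ≈ 4.148×10^13 m³ over 3.61×10^14 m² → Δh = 0.115 m = 110 mm.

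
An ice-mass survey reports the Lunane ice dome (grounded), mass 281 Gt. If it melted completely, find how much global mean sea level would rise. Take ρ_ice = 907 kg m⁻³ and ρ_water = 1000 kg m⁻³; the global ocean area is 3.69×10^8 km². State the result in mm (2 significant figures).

≈ 0.76 mm

Lunane: 281 Gt = 2.810×10^14 kg; dividing by ρ_w = 1000 kg m⁻³ gives 2.810×10^11 m³ of water.
Spread over 3.69×10^14 m² of ocean, Δh = 2.810×10^11 / 3.69×10^14 = 7.62×10^-4 m = 0.76 mm.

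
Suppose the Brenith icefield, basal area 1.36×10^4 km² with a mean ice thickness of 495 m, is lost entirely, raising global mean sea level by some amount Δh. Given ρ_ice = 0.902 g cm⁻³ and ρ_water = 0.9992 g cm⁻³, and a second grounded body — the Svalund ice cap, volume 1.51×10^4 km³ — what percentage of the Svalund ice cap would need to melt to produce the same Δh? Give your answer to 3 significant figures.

Equal sea-level rise means equal mass of meltwater, i.e. equal mass of ice lost.
Ice mass of Brenith: 6.072×10^15 kg; ice mass of Svalund: 1.362×10^16 kg.
Fraction required = 6.072×10^15 / 1.362×10^16 = 0.446 → 44.6 %.

≈ 44.6 %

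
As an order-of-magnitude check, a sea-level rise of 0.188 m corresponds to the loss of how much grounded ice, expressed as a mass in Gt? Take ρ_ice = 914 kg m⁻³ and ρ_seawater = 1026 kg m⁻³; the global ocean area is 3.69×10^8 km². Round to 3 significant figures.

Required water volume = Δh × A = 0.188 m × 3.69×10^14 m² = 6.937×10^13 m³.
ρ_w = 1026 kg m⁻³, so the mass of water = 6.937×10^13 m³ × 1026 kg m⁻³ = 7.118×10^16 kg = 7.12×10^4 Gt (and the same mass of ice, by conservation).

≈ 7.12×10^4 Gt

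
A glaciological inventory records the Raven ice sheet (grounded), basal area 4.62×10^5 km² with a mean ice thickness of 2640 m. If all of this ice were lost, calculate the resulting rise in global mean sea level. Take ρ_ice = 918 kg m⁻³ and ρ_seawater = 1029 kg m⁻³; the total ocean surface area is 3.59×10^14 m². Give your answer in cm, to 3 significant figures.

Raven: ice volume = 4.62×10^5 km² × 2640 m = 1.220×10^6 km³; 1.220×10^6 × (918/1029) = 1.088×10^6 km³ of water.
Spread over 3.59×10^14 m² of ocean, Δh = 1.088×10^15 / 3.59×10^14 = 3.03 m = 303 cm.

≈ 303 cm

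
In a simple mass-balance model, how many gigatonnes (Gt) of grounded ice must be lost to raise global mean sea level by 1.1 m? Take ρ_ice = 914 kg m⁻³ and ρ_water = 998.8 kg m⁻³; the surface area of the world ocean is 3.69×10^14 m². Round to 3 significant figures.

≈ 4.05×10^5 Gt

Required water volume = Δh × A = 1.1 m × 3.69×10^14 m² = 4.059×10^14 m³.
ρ_w = 998.8 kg m⁻³, so the mass of water = 4.059×10^14 m³ × 998.8 kg m⁻³ = 4.054×10^17 kg = 4.05×10^5 Gt (and the same mass of ice, by conservation).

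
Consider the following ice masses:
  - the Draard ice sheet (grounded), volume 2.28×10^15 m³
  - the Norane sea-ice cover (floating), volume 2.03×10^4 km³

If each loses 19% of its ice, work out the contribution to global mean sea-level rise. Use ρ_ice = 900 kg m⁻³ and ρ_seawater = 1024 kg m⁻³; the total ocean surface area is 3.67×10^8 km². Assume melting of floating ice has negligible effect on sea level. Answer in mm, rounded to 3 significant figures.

Draard: 0.19 × 2.28×10^15 m³ × (900/1024) = 3.807×10^14 m³ of water.
The Norane sea-ice cover is floating and already displaces its own weight of water, so its melt adds essentially nothing to sea level.
Total added water ≈ 3.807×10^14 m³ over 3.67×10^14 m² → Δh = 1.04 m = 1040 mm.

≈ 1040 mm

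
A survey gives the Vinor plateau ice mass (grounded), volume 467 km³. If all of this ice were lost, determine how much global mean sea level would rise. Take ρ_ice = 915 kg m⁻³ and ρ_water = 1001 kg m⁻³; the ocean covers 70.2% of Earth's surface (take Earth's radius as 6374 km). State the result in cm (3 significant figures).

Vinor: 467 km³ × (915/1001) = 426.9 km³ of water.
Spread over 3.58×10^14 m² of ocean, Δh = 4.269×10^11 / 3.58×10^14 = 1.19×10^-3 m = 0.119 cm.

≈ 0.119 cm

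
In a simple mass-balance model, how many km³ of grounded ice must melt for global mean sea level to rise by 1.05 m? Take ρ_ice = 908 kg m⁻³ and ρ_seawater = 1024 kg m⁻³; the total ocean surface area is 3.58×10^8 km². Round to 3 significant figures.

Required water volume = Δh × A = 1.05 m × 3.58×10^14 m² = 3.759×10^14 m³ = 3.759×10^5 km³.
Ice volume = water volume × ρ_w/ρ_ice = 3.759×10^5 × 1024/908 = 4.24×10^5 km³.

≈ 4.24×10^5 km³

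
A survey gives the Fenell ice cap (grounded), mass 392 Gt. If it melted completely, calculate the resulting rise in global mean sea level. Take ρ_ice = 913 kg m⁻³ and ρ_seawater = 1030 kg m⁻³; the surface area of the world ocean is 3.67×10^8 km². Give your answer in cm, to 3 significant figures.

Fenell: 392 Gt = 3.920×10^14 kg; dividing by ρ_w = 1030 kg m⁻³ gives 3.806×10^11 m³ of water.
Spread over 3.67×10^14 m² of ocean, Δh = 3.806×10^11 / 3.67×10^14 = 1.04×10^-3 m = 0.104 cm.

≈ 0.104 cm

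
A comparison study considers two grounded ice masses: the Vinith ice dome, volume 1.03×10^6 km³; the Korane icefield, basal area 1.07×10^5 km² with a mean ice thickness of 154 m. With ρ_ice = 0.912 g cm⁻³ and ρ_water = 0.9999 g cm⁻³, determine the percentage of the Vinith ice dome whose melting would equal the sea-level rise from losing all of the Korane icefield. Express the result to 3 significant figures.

≈ 1.60 %

Equal sea-level rise means equal mass of meltwater, i.e. equal mass of ice lost.
Ice mass of Korane: 1.503×10^16 kg; ice mass of Vinith: 9.394×10^17 kg.
Fraction required = 1.503×10^16 / 9.394×10^17 = 0.0160 → 1.60 %.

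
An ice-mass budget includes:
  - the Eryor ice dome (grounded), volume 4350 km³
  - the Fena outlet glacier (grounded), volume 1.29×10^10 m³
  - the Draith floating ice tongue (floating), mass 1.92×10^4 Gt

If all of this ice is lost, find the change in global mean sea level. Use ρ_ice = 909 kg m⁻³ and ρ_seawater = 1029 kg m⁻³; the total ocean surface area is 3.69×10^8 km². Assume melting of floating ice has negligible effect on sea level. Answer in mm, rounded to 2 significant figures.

≈ 10 mm

Eryor: 4350 km³ × (909/1029) = 3843 km³ of water.
Fena: 1.29×10^10 m³ × (909/1029) = 1.140×10^10 m³ of water.
The Draith floating ice tongue is floating and already displaces its own weight of water, so its melt adds essentially nothing to sea level.
Total added water ≈ 3.854×10^12 m³ over 3.69×10^14 m² → Δh = 0.0104 m = 10 mm.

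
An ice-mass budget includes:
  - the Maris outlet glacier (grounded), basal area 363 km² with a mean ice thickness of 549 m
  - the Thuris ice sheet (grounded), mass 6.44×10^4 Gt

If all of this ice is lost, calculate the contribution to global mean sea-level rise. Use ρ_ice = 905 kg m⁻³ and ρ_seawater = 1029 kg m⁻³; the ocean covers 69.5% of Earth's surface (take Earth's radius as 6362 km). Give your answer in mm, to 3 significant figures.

Maris: ice volume = 363 km² × 549 m = 199.3 km³; 199.3 × (905/1029) = 175.3 km³ of water.
Thuris: 6.44×10^4 Gt = 6.440×10^16 kg; dividing by ρ_w = 1029 kg m⁻³ gives 6.259×10^13 m³ of water.
Total added water ≈ 6.276×10^13 m³ over 3.53×10^14 m² → Δh = 0.178 m = 178 mm.

≈ 178 mm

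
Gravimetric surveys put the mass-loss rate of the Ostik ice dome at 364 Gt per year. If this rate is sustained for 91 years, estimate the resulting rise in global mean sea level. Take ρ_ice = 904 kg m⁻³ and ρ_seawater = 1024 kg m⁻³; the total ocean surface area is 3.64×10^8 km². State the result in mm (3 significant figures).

Total mass lost = 364 Gt/yr × 91 yr = 3.312×10^4 Gt = 3.312×10^16 kg.
ρ_w = 1024 kg m⁻³, so water volume = 3.312×10^16 / 1024 = 3.235×10^13 m³.
Δh = 3.235×10^13 / 3.64×10^14 = 0.0889 m = 88.9 mm.

≈ 88.9 mm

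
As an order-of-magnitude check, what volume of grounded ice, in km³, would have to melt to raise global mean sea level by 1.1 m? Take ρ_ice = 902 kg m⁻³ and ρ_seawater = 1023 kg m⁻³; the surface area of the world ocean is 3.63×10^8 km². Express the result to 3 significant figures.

≈ 4.53×10^5 km³

Required water volume = Δh × A = 1.1 m × 3.63×10^14 m² = 3.993×10^14 m³ = 3.993×10^5 km³.
Ice volume = water volume × ρ_w/ρ_ice = 3.993×10^5 × 1023/902 = 4.53×10^5 km³.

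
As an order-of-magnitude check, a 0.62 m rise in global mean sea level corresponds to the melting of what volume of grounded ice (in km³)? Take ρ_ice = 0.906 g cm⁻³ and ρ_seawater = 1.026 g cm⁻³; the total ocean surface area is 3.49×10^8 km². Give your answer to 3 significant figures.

Required water volume = Δh × A = 0.62 m × 3.49×10^14 m² = 2.164×10^14 m³ = 2.164×10^5 km³.
Ice volume = water volume × ρ_w/ρ_ice = 2.164×10^5 × 1026/906 = 2.45×10^5 km³.

≈ 2.45×10^5 km³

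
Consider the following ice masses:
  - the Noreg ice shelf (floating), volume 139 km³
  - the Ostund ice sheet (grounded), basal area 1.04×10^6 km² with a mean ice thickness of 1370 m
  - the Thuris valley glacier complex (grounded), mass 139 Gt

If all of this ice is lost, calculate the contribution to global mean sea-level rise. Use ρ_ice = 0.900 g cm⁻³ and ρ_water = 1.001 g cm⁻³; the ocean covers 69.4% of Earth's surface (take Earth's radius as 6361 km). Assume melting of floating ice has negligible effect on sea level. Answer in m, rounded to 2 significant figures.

The Noreg ice shelf is floating and already displaces its own weight of water, so its melt adds essentially nothing to sea level.
Ostund: ice volume = 1.04×10^6 km² × 1370 m = 1.425×10^6 km³; 1.425×10^6 × (900/1001) = 1.281×10^6 km³ of water.
Thuris: 139 Gt = 1.390×10^14 kg; dividing by ρ_w = 1.001 g cm⁻³ = 1001 kg m⁻³ gives 1.389×10^11 m³ of water.
Total added water ≈ 1.281×10^15 m³ over 3.53×10^14 m² → Δh = 3.63 m.

≈ 3.6 m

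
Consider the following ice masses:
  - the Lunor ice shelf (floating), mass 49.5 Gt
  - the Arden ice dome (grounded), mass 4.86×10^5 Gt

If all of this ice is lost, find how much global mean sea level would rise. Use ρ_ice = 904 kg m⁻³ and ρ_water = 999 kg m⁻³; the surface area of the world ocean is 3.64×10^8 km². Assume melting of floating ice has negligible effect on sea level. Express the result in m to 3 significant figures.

≈ 1.34 m

The Lunor ice shelf is floating and already displaces its own weight of water, so its melt adds essentially nothing to sea level.
Arden: 4.86×10^5 Gt = 4.860×10^17 kg; dividing by ρ_w = 999 kg m⁻³ gives 4.865×10^14 m³ of water.
Total added water ≈ 4.865×10^14 m³ over 3.64×10^14 m² → Δh = 1.34 m.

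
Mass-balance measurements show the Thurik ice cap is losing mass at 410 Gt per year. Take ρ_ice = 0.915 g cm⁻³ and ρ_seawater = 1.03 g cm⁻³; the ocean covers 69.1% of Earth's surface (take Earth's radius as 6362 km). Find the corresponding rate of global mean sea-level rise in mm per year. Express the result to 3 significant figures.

≈ 1.13 mm/yr

ρ_w = 1.03 g cm⁻³ = 1030 kg m⁻³. Annual water volume added = 410 Gt / ρ_w = 4.100×10^14 kg / 1030 kg m⁻³ = 3.981×10^11 m³.
Δh per year = 3.981×10^11 / 3.51×10^14 = 1.13×10^-3 m = 1.13 mm.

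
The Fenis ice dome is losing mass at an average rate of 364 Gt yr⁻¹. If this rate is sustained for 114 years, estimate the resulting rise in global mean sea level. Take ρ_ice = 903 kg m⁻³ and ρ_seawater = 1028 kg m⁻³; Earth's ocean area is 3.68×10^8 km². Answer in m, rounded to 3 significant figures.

≈ 0.110 m

Total mass lost = 364 Gt/yr × 114 yr = 4.150×10^4 Gt = 4.150×10^16 kg.
ρ_w = 1028 kg m⁻³, so water volume = 4.150×10^16 / 1028 = 4.037×10^13 m³.
Δh = 4.037×10^13 / 3.68×10^14 = 0.110 m.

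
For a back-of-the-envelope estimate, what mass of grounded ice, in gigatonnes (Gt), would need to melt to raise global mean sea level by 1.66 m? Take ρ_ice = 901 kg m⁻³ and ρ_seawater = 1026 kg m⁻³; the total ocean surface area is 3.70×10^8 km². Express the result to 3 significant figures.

≈ 6.30×10^5 Gt

Required water volume = Δh × A = 1.66 m × 3.70×10^14 m² = 6.142×10^14 m³.
ρ_w = 1026 kg m⁻³, so the mass of water = 6.142×10^14 m³ × 1026 kg m⁻³ = 6.302×10^17 kg = 6.30×10^5 Gt (and the same mass of ice, by conservation).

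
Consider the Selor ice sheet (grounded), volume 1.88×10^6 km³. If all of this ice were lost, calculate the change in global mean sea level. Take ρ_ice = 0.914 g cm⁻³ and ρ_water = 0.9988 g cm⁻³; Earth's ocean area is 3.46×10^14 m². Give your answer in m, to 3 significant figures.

Selor: 1.88×10^6 km³ × (914/998.8) = 1.720×10^6 km³ of water.
Spread over 3.46×10^14 m² of ocean, Δh = 1.720×10^15 / 3.46×10^14 = 4.97 m.

≈ 4.97 m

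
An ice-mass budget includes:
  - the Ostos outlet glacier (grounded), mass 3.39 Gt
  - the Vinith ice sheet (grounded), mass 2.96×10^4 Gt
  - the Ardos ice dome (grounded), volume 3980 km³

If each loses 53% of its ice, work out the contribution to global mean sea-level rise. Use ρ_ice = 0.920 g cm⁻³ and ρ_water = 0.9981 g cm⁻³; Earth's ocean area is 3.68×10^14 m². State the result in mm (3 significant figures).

Ostos: 0.53 × 3.39 Gt = 1.797×10^12 kg; dividing by ρ_w = 0.9981 g cm⁻³ = 998.1 kg m⁻³ gives 1.800×10^9 m³ of water.
Vinith: 0.53 × 2.96×10^4 Gt = 1.569×10^16 kg; dividing by ρ_w = 998.1 kg m⁻³ gives 1.572×10^13 m³ of water.
Ardos: 0.53 × 3980 km³ × (920/998.1) = 1944 km³ of water.
Total added water ≈ 1.766×10^13 m³ over 3.68×10^14 m² → Δh = 0.0480 m = 48.0 mm.

≈ 48.0 mm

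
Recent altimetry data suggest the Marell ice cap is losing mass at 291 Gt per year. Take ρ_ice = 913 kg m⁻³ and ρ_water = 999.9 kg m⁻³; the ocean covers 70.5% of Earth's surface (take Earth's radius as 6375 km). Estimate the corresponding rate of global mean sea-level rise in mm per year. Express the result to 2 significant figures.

≈ 0.81 mm/yr

ρ_w = 999.9 kg m⁻³. Annual water volume added = 291 Gt / ρ_w = 2.910×10^14 kg / 999.9 kg m⁻³ = 2.910×10^11 m³.
Δh per year = 2.910×10^11 / 3.60×10^14 = 8.08×10^-4 m = 0.81 mm.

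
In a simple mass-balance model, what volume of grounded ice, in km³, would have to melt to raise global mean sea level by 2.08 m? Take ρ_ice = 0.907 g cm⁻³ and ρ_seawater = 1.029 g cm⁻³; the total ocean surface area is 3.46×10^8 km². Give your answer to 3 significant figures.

Required water volume = Δh × A = 2.08 m × 3.46×10^14 m² = 7.197×10^14 m³ = 7.197×10^5 km³.
Ice volume = water volume × ρ_w/ρ_ice = 7.197×10^5 × 1029/907 = 8.16×10^5 km³.

≈ 8.16×10^5 km³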